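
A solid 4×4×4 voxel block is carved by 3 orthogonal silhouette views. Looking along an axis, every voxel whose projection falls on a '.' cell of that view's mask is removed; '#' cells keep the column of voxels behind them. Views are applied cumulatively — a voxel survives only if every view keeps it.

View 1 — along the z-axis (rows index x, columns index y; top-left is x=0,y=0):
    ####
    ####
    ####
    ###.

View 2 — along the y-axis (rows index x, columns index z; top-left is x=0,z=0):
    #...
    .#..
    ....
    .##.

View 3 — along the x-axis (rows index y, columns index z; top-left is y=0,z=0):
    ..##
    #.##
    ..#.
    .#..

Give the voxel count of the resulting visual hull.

5 voxels

initial block: 4^3 = 64
step 1: project along z, AND mask (15/16) → |grid| = 60
step 2: project along y, AND mask (4/16) → |grid| = 14
step 3: project along x, AND mask (7/16) → |grid| = 5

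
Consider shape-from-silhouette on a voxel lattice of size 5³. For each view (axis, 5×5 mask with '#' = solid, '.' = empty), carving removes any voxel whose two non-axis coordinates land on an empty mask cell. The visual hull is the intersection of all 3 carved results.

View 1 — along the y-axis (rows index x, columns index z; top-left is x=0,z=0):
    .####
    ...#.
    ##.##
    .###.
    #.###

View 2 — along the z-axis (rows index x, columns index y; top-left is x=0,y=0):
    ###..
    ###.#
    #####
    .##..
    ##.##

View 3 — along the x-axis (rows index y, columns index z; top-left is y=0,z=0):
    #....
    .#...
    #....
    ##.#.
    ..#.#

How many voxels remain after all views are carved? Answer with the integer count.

remaining voxels: 14

initial block: 5^3 = 125
step 1: project along y, AND mask (16/25) → |grid| = 80
step 2: project along z, AND mask (18/25) → |grid| = 58
step 3: project along x, AND mask (8/25) → |grid| = 14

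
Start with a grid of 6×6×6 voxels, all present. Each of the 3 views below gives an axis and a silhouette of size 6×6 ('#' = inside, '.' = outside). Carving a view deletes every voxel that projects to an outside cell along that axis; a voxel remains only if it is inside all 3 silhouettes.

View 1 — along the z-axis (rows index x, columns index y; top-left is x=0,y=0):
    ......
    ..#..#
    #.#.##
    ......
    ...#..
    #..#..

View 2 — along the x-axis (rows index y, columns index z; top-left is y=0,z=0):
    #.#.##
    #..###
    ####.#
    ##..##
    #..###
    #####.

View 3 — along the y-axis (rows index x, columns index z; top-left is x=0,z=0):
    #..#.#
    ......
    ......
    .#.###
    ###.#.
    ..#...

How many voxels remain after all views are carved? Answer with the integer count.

initial block: 6^3 = 216
carve view 1 (along z, XY-mask fill 9/36): 54 voxels remain
carve view 2 (along x, YZ-mask fill 26/36): 40 voxels remain
carve view 3 (along y, XZ-mask fill 12/36): 4 voxels remain

|visual hull| = 4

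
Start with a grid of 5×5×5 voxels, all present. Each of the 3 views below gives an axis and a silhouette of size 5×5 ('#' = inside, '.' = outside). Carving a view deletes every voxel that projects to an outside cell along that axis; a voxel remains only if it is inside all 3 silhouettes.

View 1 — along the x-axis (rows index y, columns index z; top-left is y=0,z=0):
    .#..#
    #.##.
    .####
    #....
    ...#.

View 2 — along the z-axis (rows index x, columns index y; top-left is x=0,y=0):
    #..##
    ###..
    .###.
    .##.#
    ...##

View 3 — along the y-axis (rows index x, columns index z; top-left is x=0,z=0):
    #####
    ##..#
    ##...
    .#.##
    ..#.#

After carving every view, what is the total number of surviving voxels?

remaining voxels: 17

start: 5×5×5 = 125 voxels
[1] x-view keeps 11 columns → grid now 55
[2] z-view keeps 14 columns → grid now 31
[3] y-view keeps 15 columns → grid now 17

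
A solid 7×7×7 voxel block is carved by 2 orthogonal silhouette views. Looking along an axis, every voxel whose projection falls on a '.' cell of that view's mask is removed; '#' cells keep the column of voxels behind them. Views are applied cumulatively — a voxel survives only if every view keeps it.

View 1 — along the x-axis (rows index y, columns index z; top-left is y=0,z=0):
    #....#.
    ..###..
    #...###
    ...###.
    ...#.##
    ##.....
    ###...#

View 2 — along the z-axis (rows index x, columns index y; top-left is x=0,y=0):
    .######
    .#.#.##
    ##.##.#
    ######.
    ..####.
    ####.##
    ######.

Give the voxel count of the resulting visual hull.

voxel count = 110

start: 7×7×7 = 343 voxels
step 1: project along x, AND mask (21/49) → |grid| = 147
step 2: project along z, AND mask (37/49) → |grid| = 110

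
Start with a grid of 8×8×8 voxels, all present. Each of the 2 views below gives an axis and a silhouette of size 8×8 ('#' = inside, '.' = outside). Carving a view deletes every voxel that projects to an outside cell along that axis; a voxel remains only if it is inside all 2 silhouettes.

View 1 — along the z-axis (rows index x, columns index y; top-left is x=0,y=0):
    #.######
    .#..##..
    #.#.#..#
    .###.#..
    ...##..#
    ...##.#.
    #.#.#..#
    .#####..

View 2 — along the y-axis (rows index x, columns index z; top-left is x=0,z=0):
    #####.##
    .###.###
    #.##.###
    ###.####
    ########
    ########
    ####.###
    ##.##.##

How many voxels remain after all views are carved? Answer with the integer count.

full grid |V| = 512
  1. axis=2 (XY plane), |mask|=33  ⇒  voxels=264
  2. axis=1 (XZ plane), |mask|=55  ⇒  voxels=225

remaining voxels: 225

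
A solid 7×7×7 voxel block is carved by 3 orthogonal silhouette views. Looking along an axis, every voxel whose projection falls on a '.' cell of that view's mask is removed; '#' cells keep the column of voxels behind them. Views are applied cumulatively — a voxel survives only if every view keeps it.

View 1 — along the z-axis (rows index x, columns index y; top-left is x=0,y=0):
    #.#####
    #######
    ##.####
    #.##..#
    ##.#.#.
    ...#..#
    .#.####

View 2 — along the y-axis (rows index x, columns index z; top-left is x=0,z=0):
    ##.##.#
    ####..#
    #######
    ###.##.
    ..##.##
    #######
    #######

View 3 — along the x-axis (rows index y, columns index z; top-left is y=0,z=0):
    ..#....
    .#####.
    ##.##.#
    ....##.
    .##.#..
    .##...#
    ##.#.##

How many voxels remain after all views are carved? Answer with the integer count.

start: 7×7×7 = 343 voxels
[1] z-view keeps 34 columns → grid now 238
[2] y-view keeps 40 columns → grid now 192
[3] x-view keeps 24 columns → grid now 91

voxel count = 91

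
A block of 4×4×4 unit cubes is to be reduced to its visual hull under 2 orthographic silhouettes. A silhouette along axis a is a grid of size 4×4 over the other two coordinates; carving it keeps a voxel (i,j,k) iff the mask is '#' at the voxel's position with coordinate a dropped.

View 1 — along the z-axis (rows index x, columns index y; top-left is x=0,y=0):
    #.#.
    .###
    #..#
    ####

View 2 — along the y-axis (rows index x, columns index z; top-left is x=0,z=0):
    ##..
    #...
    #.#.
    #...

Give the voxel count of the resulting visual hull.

15 voxels

full grid |V| = 64
after view 1 [z-axis, 11 of 16 cells solid] → remaining = 44
after view 2 [y-axis, 6 of 16 cells solid] → remaining = 15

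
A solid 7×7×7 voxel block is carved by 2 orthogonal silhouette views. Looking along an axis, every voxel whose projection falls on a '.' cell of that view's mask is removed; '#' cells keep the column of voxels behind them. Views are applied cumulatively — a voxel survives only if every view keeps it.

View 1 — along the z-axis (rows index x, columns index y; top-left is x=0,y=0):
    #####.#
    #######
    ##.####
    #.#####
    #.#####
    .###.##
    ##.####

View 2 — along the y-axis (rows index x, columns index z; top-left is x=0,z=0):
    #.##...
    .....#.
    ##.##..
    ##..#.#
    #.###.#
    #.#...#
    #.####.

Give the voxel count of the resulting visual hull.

before carving: 343 voxels (7×7×7)
V1 z: intersect with XY mask (42 set) -- 294 left
V2 y: intersect with XZ mask (25 set) -- 148 left

148 voxels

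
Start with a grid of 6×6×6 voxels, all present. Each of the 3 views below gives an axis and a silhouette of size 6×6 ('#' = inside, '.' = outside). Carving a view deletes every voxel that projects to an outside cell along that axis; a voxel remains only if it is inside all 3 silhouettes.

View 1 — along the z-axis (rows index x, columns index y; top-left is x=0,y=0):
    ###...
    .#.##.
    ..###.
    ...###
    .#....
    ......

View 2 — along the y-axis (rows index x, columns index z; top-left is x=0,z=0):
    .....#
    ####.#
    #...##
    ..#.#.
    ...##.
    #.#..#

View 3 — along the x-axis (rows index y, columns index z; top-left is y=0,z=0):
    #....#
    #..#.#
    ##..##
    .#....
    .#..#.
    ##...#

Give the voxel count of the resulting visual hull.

|visual hull| = 14

initial block: 6^3 = 216
step 1: project along z, AND mask (13/36) → |grid| = 78
step 2: project along y, AND mask (16/36) → |grid| = 35
step 3: project along x, AND mask (15/36) → |grid| = 14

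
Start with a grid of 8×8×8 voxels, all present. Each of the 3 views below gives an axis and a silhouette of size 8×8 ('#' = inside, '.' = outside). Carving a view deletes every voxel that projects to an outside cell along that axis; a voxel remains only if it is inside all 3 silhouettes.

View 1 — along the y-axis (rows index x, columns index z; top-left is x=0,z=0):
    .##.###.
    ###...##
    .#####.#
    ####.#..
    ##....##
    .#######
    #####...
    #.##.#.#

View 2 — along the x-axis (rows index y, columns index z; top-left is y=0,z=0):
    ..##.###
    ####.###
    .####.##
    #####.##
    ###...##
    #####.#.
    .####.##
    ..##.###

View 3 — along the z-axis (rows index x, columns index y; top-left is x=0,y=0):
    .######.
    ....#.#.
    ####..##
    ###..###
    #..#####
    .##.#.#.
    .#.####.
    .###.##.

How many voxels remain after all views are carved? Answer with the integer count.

remaining voxels: 160

initial block: 8^3 = 512
step 1: project along y, AND mask (42/64) → |grid| = 336
step 2: project along x, AND mask (47/64) → |grid| = 251
step 3: project along z, AND mask (40/64) → |grid| = 160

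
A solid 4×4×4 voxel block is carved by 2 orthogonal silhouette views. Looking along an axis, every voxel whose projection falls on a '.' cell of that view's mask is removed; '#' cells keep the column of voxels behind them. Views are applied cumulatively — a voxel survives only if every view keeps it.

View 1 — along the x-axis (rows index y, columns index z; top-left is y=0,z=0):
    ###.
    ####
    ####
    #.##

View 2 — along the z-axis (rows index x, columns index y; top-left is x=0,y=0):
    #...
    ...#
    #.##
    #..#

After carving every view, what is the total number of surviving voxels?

voxel count = 22

full grid |V| = 64
[1] x-view keeps 14 columns → grid now 56
[2] z-view keeps 7 columns → grid now 22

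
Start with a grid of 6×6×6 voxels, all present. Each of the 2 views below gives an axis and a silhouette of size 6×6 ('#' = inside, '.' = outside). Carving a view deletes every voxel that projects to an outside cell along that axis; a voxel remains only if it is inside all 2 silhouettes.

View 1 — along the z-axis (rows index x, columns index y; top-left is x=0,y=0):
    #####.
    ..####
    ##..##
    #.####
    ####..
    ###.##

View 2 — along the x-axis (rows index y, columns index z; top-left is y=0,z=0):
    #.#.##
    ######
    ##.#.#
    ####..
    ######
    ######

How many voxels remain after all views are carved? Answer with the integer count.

full grid |V| = 216
[1] z-view keeps 27 columns → grid now 162
[2] x-view keeps 30 columns → grid now 134

|visual hull| = 134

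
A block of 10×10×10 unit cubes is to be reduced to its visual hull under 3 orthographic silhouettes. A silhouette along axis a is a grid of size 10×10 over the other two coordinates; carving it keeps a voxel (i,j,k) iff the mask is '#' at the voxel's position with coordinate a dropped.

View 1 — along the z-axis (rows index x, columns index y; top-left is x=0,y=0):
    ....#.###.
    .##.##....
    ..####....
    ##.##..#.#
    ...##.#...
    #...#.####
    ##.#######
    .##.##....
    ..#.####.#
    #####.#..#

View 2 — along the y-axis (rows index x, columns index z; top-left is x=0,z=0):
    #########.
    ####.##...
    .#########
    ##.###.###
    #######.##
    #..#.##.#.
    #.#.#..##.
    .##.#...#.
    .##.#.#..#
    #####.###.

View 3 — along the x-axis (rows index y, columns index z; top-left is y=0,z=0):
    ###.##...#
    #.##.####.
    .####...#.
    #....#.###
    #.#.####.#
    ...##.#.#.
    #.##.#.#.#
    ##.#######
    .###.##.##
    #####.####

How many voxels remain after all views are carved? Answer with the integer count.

initial block: 10^3 = 1000
carve view 1 (along z, XY-mask fill 53/100): 530 voxels remain
carve view 2 (along y, XZ-mask fill 68/100): 348 voxels remain
carve view 3 (along x, YZ-mask fill 65/100): 224 voxels remain

remaining voxels: 224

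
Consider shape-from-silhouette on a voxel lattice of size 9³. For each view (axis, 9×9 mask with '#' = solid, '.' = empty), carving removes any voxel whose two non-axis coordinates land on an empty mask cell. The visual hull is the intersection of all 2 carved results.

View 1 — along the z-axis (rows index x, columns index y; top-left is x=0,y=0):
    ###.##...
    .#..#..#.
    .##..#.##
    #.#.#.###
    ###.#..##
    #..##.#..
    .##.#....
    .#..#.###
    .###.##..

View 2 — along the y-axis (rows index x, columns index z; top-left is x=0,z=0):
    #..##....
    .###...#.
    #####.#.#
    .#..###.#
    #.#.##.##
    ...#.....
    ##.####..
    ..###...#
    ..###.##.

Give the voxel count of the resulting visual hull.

full grid |V| = 729
  1. axis=2 (XY plane), |mask|=42  ⇒  voxels=378
  2. axis=1 (XZ plane), |mask|=41  ⇒  voxels=195

voxel count = 195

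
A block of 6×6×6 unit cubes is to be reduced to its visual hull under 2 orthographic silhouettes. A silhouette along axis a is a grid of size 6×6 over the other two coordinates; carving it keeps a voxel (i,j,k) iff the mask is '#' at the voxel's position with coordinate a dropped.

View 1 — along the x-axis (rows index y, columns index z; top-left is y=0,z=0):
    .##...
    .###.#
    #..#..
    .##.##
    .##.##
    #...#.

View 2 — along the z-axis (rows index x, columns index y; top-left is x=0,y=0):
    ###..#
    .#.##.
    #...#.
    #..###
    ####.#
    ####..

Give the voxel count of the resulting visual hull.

66 voxels

before carving: 216 voxels (6×6×6)
step 1: project along x, AND mask (18/36) → |grid| = 108
step 2: project along z, AND mask (22/36) → |grid| = 66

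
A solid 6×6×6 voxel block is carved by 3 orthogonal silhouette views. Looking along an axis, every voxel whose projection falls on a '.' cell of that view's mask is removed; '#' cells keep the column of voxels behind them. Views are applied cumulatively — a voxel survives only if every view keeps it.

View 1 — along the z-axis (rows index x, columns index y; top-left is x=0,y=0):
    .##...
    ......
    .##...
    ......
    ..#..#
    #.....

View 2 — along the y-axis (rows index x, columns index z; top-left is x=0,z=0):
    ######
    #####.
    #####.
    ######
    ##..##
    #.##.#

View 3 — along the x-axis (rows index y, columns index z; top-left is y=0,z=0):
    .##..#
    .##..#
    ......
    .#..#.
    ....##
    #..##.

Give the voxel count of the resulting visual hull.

remaining voxels: 9

before carving: 216 voxels (6×6×6)
carve view 1 (along z, XY-mask fill 7/36): 42 voxels remain
carve view 2 (along y, XZ-mask fill 30/36): 34 voxels remain
carve view 3 (along x, YZ-mask fill 13/36): 9 voxels remain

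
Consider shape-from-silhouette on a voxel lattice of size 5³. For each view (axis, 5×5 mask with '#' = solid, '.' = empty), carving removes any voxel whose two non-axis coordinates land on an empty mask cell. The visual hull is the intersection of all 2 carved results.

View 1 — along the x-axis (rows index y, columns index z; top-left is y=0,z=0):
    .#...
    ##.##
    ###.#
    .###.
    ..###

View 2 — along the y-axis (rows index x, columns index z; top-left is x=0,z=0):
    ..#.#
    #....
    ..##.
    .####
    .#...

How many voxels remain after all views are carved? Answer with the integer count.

before carving: 125 voxels (5×5×5)
step 1: project along x, AND mask (15/25) → |grid| = 75
step 2: project along y, AND mask (10/25) → |grid| = 31

|visual hull| = 31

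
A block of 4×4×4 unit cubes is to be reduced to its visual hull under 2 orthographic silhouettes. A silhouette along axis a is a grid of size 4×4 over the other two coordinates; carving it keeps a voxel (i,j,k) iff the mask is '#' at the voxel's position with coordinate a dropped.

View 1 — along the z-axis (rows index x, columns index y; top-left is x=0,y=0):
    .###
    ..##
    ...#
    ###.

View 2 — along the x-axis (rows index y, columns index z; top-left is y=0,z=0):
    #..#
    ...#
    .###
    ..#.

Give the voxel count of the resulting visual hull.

start: 4×4×4 = 64 voxels
[1] z-view keeps 9 columns → grid now 36
[2] x-view keeps 7 columns → grid now 16

16 voxels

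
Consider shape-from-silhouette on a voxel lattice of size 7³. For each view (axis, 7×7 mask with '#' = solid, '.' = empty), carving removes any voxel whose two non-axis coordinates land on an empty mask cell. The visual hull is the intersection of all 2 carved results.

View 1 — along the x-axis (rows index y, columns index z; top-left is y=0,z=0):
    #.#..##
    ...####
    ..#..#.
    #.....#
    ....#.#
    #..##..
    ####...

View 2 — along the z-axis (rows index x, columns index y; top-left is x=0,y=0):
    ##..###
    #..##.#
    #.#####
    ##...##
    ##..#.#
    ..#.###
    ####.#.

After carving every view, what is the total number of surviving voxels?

101 voxels

before carving: 343 voxels (7×7×7)
[1] x-view keeps 21 columns → grid now 147
[2] z-view keeps 32 columns → grid now 101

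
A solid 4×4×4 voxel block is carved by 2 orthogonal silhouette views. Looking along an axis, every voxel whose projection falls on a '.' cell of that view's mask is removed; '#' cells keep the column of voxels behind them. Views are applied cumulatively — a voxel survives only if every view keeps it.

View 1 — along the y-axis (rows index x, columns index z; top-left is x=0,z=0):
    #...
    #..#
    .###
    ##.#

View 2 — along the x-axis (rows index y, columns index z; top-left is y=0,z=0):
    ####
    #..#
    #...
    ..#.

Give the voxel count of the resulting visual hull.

19 voxels

start: 4×4×4 = 64 voxels
carve view 1 (along y, XZ-mask fill 9/16): 36 voxels remain
carve view 2 (along x, YZ-mask fill 8/16): 19 voxels remain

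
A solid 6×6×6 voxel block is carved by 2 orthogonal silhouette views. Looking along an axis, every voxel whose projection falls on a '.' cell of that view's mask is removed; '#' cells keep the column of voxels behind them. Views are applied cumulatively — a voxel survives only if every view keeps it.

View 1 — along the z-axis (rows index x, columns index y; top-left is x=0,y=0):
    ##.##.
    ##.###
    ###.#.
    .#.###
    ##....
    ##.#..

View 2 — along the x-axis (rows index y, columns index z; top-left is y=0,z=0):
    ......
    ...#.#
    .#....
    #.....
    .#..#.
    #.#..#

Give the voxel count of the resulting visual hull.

full grid |V| = 216
V1 z: intersect with XY mask (22 set) -- 132 left
V2 x: intersect with YZ mask (9 set) -- 31 left

31 voxels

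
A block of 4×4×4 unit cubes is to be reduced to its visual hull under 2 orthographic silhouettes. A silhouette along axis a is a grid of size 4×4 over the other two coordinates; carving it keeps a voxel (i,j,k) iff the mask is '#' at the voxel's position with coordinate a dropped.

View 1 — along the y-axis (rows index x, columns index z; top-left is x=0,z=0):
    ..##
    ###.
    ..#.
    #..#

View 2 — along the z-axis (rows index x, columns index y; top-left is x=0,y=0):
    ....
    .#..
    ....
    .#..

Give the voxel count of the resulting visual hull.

5 voxels

full grid |V| = 64
[1] y-view keeps 8 columns → grid now 32
[2] z-view keeps 2 columns → grid now 5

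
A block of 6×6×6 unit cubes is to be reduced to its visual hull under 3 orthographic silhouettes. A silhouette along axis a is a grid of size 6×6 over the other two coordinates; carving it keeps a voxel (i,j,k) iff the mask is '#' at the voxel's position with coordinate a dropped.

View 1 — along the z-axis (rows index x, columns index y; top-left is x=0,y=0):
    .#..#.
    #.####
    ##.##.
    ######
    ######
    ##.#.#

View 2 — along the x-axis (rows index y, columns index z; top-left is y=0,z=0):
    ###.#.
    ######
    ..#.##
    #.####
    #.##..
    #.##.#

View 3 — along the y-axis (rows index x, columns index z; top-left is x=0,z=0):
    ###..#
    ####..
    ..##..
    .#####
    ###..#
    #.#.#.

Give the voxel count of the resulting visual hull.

|visual hull| = 74

full grid |V| = 216
step 1: project along z, AND mask (27/36) → |grid| = 162
step 2: project along x, AND mask (25/36) → |grid| = 115
step 3: project along y, AND mask (22/36) → |grid| = 74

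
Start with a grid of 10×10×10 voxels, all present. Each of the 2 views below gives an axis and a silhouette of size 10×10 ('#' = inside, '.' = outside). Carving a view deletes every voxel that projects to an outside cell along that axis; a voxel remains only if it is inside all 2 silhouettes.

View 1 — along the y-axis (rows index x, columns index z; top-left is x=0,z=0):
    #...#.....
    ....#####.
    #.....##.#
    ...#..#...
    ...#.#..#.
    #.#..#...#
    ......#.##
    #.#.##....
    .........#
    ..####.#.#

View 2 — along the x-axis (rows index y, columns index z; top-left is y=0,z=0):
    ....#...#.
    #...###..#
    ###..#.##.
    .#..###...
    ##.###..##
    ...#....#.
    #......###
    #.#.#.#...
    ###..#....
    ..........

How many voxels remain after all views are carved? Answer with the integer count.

|visual hull| = 132

initial block: 10^3 = 1000
  1. axis=1 (XZ plane), |mask|=34  ⇒  voxels=340
  2. axis=0 (YZ plane), |mask|=38  ⇒  voxels=132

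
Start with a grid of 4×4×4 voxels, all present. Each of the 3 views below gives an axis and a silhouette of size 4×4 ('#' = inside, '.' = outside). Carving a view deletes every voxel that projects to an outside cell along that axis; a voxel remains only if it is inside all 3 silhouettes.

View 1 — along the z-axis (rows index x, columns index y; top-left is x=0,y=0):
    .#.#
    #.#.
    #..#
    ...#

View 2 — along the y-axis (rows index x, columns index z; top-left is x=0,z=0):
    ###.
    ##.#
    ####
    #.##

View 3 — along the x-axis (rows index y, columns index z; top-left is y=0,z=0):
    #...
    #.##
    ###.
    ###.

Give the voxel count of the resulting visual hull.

initial block: 4^3 = 64
carve view 1 (along z, XY-mask fill 7/16): 28 voxels remain
carve view 2 (along y, XZ-mask fill 13/16): 23 voxels remain
carve view 3 (along x, YZ-mask fill 10/16): 14 voxels remain

14 voxels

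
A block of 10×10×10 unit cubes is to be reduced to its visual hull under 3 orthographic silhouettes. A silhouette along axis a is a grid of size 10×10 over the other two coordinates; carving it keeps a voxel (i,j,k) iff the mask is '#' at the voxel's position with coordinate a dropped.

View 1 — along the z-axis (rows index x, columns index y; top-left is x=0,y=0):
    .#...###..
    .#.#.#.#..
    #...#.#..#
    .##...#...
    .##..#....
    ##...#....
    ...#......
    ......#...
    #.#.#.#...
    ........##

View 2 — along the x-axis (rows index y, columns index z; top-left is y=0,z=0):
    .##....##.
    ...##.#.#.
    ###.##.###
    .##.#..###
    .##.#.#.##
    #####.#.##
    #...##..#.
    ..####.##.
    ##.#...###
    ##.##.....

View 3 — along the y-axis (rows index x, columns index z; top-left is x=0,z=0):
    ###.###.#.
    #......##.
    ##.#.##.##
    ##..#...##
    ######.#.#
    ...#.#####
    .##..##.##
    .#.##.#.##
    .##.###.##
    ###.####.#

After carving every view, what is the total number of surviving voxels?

before carving: 1000 voxels (10×10×10)
  1. axis=2 (XY plane), |mask|=29  ⇒  voxels=290
  2. axis=0 (YZ plane), |mask|=56  ⇒  voxels=158
  3. axis=1 (XZ plane), |mask|=63  ⇒  voxels=101

101 voxels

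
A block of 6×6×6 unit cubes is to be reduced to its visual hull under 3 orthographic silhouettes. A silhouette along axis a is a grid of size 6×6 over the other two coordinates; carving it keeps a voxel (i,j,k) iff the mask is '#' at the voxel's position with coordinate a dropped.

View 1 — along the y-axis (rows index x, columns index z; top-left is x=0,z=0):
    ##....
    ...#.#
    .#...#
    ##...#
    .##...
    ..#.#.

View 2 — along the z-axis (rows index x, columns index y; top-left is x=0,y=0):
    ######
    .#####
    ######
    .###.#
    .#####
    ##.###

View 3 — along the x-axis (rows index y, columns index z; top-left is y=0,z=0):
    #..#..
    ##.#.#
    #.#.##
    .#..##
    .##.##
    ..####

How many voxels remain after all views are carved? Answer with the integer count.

before carving: 216 voxels (6×6×6)
after view 1 [y-axis, 13 of 36 cells solid] → remaining = 78
after view 2 [z-axis, 31 of 36 cells solid] → remaining = 66
after view 3 [x-axis, 21 of 36 cells solid] → remaining = 40

voxel count = 40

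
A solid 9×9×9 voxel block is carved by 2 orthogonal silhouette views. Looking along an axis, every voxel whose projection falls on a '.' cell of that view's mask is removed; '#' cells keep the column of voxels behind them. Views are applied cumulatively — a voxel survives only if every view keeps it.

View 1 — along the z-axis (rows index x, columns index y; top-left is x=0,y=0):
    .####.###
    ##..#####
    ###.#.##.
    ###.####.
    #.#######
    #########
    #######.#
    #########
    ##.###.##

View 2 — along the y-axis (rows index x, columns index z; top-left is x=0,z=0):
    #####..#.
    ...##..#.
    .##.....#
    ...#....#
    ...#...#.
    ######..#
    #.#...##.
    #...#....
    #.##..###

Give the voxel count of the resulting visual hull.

initial block: 9^3 = 729
[1] z-view keeps 68 columns → grid now 612
[2] y-view keeps 35 columns → grid now 266

remaining voxels: 266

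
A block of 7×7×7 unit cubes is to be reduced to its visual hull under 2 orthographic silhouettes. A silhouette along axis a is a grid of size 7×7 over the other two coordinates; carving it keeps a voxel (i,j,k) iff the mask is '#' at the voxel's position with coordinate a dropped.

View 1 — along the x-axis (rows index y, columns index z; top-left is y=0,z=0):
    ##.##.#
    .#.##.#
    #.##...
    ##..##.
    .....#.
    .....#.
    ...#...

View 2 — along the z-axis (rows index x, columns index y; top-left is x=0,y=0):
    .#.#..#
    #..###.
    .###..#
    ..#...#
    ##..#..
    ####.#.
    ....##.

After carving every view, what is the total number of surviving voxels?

initial block: 7^3 = 343
after view 1 [x-axis, 19 of 49 cells solid] → remaining = 133
after view 2 [z-axis, 23 of 49 cells solid] → remaining = 65

|visual hull| = 65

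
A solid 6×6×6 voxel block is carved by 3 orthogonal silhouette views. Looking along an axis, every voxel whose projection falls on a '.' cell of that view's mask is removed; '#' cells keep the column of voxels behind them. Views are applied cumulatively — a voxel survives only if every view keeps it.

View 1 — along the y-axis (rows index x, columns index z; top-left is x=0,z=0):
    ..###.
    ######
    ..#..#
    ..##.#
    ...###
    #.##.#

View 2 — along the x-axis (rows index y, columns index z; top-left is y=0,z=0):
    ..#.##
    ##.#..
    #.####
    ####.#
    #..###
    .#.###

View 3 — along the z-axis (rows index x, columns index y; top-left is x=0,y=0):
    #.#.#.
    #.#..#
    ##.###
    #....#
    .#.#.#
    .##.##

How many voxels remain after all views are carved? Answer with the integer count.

initial block: 6^3 = 216
after view 1 [y-axis, 21 of 36 cells solid] → remaining = 126
after view 2 [x-axis, 24 of 36 cells solid] → remaining = 88
after view 3 [z-axis, 20 of 36 cells solid] → remaining = 46

voxel count = 46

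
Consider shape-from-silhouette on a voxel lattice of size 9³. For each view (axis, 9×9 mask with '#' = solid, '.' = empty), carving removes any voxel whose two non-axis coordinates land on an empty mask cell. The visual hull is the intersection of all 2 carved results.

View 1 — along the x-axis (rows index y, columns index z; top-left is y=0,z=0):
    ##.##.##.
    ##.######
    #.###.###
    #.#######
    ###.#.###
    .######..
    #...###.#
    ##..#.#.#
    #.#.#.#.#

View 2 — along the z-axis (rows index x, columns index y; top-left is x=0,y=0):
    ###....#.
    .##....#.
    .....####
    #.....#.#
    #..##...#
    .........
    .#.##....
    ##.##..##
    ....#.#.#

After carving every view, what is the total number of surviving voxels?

remaining voxels: 188

full grid |V| = 729
[1] x-view keeps 57 columns → grid now 513
[2] z-view keeps 30 columns → grid now 188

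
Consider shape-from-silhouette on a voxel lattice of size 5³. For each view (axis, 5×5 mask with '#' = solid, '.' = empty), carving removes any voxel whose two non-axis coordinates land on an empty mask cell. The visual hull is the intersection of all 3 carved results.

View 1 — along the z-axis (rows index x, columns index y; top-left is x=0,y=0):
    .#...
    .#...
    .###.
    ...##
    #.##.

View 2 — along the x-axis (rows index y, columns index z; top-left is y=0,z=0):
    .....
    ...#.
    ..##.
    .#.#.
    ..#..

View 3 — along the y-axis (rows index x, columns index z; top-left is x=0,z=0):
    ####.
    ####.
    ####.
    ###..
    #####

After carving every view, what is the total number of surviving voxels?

|visual hull| = 13

start: 5×5×5 = 125 voxels
  1. axis=2 (XY plane), |mask|=10  ⇒  voxels=50
  2. axis=0 (YZ plane), |mask|=6  ⇒  voxels=14
  3. axis=1 (XZ plane), |mask|=20  ⇒  voxels=13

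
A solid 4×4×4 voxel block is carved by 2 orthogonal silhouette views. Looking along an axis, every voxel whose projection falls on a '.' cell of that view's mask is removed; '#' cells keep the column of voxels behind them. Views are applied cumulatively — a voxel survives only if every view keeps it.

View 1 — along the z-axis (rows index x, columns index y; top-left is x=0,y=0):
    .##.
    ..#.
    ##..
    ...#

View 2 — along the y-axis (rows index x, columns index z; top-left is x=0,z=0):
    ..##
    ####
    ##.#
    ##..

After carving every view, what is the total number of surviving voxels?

remaining voxels: 16

initial block: 4^3 = 64
[1] z-view keeps 6 columns → grid now 24
[2] y-view keeps 11 columns → grid now 16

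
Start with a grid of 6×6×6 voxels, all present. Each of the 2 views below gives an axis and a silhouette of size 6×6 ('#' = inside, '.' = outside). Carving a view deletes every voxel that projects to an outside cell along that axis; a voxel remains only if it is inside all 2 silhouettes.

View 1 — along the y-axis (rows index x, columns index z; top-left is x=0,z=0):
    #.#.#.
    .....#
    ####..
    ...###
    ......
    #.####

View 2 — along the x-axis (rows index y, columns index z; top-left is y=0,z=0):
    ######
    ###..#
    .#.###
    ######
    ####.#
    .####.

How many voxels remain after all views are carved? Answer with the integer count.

voxel count = 75

initial block: 6^3 = 216
after view 1 [y-axis, 16 of 36 cells solid] → remaining = 96
after view 2 [x-axis, 29 of 36 cells solid] → remaining = 75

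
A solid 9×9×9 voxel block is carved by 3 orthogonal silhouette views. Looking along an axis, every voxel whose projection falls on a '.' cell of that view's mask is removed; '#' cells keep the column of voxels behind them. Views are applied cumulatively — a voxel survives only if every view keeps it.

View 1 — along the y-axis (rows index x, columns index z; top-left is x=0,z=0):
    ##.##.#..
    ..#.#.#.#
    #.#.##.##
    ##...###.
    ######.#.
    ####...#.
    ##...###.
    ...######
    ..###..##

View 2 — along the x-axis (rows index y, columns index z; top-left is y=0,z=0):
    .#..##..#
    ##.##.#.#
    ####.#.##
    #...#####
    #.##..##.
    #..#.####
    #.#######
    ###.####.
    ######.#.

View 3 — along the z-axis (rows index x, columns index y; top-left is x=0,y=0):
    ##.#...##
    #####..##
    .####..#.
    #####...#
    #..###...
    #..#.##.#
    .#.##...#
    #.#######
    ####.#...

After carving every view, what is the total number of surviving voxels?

voxel count = 169

start: 9×9×9 = 729 voxels
step 1: project along y, AND mask (48/81) → |grid| = 432
step 2: project along x, AND mask (56/81) → |grid| = 302
step 3: project along z, AND mask (49/81) → |grid| = 169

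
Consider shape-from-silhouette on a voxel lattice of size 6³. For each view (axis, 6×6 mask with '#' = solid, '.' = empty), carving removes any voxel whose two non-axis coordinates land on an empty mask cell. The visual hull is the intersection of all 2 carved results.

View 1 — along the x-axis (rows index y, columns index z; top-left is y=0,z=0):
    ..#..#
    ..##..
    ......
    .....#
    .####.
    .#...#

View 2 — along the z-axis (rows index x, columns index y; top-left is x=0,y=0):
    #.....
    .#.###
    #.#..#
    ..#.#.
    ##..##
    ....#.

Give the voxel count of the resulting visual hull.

33 voxels

full grid |V| = 216
  1. axis=0 (YZ plane), |mask|=11  ⇒  voxels=66
  2. axis=2 (XY plane), |mask|=15  ⇒  voxels=33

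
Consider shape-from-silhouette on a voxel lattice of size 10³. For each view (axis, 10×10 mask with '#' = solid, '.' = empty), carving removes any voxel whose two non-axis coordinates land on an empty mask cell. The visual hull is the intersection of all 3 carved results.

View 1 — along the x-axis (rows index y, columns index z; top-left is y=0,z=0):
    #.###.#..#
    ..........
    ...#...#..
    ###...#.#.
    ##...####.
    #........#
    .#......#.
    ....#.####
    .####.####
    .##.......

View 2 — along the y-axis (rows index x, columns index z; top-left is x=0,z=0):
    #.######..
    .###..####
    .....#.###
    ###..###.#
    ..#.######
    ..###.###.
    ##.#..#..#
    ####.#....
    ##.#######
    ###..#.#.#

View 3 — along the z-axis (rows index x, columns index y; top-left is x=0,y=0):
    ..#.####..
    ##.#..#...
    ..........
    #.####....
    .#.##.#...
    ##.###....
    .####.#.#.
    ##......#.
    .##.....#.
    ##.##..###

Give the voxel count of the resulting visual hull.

initial block: 10^3 = 1000
V1 x: intersect with YZ mask (38 set) -- 380 left
V2 y: intersect with XZ mask (63 set) -- 239 left
V3 z: intersect with XY mask (42 set) -- 99 left

|visual hull| = 99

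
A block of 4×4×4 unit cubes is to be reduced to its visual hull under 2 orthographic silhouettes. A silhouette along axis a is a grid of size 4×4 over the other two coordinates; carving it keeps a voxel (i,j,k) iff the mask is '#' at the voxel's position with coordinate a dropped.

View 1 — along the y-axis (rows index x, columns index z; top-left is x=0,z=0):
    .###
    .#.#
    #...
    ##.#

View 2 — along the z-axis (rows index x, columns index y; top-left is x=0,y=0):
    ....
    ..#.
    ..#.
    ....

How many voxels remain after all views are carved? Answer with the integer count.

voxel count = 3

start: 4×4×4 = 64 voxels
  1. axis=1 (XZ plane), |mask|=9  ⇒  voxels=36
  2. axis=2 (XY plane), |mask|=2  ⇒  voxels=3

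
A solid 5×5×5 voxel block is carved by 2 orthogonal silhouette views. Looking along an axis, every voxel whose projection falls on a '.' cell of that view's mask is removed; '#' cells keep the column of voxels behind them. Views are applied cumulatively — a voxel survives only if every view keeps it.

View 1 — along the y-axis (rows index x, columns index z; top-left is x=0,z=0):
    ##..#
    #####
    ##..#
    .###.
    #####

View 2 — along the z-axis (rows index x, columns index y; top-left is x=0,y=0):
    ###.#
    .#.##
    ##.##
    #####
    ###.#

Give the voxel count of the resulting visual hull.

remaining voxels: 74

full grid |V| = 125
step 1: project along y, AND mask (19/25) → |grid| = 95
step 2: project along z, AND mask (20/25) → |grid| = 74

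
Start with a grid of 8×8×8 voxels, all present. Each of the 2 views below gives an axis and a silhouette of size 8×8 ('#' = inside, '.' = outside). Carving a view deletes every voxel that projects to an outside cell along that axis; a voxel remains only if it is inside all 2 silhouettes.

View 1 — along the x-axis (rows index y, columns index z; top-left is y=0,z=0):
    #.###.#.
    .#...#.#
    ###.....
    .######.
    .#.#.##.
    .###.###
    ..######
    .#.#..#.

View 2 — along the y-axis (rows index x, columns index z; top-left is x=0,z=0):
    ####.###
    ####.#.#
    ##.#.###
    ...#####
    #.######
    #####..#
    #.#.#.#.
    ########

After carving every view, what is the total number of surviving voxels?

full grid |V| = 512
after view 1 [x-axis, 36 of 64 cells solid] → remaining = 288
after view 2 [y-axis, 49 of 64 cells solid] → remaining = 218

218 voxels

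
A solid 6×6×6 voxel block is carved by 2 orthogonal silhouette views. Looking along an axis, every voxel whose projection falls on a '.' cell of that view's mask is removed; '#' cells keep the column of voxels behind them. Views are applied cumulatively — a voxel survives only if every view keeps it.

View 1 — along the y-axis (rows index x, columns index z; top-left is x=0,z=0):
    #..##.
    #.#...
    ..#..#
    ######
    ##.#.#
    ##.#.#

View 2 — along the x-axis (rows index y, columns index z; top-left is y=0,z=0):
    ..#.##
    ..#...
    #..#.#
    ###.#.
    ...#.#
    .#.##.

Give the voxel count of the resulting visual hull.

55 voxels

initial block: 6^3 = 216
after view 1 [y-axis, 21 of 36 cells solid] → remaining = 126
after view 2 [x-axis, 16 of 36 cells solid] → remaining = 55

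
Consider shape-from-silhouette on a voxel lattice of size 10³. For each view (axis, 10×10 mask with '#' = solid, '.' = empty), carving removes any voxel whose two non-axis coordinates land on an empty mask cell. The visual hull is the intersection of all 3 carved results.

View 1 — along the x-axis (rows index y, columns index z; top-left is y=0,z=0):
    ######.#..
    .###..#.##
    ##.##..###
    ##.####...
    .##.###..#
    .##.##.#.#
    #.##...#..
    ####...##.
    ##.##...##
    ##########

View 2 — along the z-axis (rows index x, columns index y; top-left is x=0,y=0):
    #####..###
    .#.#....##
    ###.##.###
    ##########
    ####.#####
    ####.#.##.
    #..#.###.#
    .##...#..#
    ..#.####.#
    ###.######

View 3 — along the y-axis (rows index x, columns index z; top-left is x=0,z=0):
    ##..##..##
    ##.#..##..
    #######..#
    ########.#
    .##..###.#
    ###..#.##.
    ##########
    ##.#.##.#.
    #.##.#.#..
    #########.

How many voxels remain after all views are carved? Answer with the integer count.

voxel count = 339

initial block: 10^3 = 1000
  1. axis=0 (YZ plane), |mask|=64  ⇒  voxels=640
  2. axis=2 (XY plane), |mask|=71  ⇒  voxels=465
  3. axis=1 (XZ plane), |mask|=70  ⇒  voxels=339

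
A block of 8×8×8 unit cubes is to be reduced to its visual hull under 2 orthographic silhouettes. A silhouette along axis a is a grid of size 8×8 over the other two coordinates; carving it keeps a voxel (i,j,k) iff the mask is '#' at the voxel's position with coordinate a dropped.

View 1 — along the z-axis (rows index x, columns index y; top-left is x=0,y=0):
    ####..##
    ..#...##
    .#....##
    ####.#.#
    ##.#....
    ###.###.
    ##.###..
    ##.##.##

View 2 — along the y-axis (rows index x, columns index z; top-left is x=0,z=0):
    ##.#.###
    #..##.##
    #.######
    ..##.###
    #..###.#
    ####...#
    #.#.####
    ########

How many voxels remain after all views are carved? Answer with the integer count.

voxel count = 225

start: 8×8×8 = 512 voxels
carve view 1 (along z, XY-mask fill 38/64): 304 voxels remain
carve view 2 (along y, XZ-mask fill 47/64): 225 voxels remain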